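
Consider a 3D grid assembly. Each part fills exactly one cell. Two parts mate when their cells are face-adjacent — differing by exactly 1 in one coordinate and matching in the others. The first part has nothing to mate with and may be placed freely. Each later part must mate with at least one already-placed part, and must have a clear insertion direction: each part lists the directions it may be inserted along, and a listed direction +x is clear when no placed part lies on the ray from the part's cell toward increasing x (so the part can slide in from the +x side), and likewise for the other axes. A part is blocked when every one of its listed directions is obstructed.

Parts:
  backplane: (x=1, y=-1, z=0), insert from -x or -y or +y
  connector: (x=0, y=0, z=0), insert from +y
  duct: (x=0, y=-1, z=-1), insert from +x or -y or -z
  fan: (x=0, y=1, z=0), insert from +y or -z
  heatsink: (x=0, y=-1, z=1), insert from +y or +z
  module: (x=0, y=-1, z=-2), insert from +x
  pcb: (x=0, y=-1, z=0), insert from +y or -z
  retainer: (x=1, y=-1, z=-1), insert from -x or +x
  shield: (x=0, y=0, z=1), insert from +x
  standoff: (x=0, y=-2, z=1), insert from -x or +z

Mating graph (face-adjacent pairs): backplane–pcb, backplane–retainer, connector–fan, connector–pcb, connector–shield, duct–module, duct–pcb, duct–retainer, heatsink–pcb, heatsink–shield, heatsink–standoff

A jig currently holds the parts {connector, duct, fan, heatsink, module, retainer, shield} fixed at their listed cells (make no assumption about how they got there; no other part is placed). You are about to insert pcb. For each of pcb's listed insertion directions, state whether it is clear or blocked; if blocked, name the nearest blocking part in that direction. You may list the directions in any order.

+y: blocked by connector; -z: blocked by duct

+y: nearest on ray is connector@(0, 0, 0) ⇒ blocked
-z: nearest on ray is duct@(0, -1, -1) ⇒ blocked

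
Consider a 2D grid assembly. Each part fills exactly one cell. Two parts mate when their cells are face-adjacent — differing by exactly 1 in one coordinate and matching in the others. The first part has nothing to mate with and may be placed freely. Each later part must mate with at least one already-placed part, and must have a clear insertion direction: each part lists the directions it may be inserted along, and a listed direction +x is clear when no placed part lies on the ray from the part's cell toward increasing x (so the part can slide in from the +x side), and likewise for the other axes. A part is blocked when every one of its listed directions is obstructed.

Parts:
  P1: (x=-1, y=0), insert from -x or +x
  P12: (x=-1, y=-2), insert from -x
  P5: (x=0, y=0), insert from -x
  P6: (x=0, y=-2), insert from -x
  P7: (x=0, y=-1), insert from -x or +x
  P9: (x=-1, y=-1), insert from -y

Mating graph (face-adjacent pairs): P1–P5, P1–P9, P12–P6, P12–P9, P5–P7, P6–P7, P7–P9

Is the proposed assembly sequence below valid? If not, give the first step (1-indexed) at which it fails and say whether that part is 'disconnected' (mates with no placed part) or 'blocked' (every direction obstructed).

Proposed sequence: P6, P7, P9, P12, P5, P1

Valid

1. P6@(0, -2) [-x clear] — {P6}
2. P7@(0, -1) [-x clear] — {P6, P7}
3. P9@(-1, -1) [-y clear] — {P6, P7, P9}
4. P12@(-1, -2) [-x clear] — {P12, P6, P7, P9}
5. P5@(0, 0) [-x clear] — {P12, P5, P6, P7, P9}
6. P1@(-1, 0) [-x clear] — {P1, P12, P5, P6, P7, P9}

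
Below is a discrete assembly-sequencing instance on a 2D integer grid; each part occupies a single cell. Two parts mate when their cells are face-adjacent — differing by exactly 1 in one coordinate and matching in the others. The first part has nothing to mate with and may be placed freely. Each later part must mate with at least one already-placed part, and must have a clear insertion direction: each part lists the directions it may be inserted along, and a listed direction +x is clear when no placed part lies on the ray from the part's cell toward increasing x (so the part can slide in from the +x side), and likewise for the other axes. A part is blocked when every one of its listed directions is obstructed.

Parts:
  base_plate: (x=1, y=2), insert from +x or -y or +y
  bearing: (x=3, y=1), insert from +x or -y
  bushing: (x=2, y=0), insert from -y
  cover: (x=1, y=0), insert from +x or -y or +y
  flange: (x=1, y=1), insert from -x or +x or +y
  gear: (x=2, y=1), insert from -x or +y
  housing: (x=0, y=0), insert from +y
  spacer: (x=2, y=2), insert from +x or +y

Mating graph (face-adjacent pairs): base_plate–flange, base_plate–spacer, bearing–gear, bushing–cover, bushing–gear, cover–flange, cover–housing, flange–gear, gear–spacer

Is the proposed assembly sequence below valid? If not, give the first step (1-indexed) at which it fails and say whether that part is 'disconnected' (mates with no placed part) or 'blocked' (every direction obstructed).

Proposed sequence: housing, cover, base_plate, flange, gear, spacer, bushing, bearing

1. housing@(0, 0) [+y clear] — {housing}
2. cover@(1, 0) [+x clear] — {cover, housing}
3. base_plate@(1, 2) — no placed neighbour ⇒ disconnected

Invalid at step 3 (disconnected)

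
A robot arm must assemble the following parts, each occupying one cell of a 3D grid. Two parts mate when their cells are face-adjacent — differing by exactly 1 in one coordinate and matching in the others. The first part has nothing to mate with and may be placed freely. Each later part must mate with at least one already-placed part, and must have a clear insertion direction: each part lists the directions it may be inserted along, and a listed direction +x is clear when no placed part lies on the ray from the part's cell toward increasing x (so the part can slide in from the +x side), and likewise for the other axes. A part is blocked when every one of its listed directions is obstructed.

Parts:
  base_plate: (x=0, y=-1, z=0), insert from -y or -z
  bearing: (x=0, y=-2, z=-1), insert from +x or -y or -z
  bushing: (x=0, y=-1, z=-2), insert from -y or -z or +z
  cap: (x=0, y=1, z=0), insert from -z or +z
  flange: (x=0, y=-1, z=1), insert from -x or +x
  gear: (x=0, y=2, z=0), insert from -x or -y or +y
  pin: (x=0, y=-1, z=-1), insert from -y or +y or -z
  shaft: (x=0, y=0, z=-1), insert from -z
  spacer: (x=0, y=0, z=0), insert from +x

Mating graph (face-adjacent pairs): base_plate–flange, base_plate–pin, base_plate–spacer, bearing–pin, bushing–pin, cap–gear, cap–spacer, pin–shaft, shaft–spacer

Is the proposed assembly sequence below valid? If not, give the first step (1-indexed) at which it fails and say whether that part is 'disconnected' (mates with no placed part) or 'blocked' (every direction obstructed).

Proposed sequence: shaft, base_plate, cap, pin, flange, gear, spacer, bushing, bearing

1. shaft@(0, 0, -1) [-z clear] — {shaft}
2. base_plate@(0, -1, 0) — no placed neighbour ⇒ disconnected

Invalid at step 2 (disconnected)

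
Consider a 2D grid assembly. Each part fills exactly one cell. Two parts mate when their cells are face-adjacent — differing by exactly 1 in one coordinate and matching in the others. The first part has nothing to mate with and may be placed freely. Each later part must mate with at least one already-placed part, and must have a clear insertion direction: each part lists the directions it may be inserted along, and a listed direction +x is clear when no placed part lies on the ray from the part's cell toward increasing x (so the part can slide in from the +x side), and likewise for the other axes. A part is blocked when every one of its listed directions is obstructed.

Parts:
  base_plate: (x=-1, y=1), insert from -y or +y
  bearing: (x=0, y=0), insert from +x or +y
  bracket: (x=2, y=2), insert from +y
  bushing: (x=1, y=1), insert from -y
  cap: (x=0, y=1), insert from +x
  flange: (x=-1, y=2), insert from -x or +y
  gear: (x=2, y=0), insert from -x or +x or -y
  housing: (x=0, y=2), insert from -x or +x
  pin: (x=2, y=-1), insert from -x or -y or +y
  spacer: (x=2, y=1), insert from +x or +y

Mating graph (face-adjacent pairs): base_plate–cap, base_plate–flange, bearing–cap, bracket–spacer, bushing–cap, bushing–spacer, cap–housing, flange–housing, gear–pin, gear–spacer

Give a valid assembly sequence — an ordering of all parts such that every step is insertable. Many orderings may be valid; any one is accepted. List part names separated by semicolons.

1. bearing@(0, 0) [+x clear] — {bearing}
2. cap@(0, 1) [+x clear] — {bearing, cap}
3. housing@(0, 2) [-x clear] — {bearing, cap, housing}
4. bushing@(1, 1) [-y clear] — {bearing, bushing, cap, housing}
5. spacer@(2, 1) [+x clear] — {bearing, bushing, cap, housing, spacer}
6. bracket@(2, 2) [+y clear] — {bearing, bracket, bushing, cap, housing, spacer}
7. gear@(2, 0) [+x clear] — {bearing, bracket, bushing, cap, gear, housing, spacer}
8. pin@(2, -1) [-x clear] — {bearing, bracket, bushing, cap, gear, housing, pin, spacer}
9. base_plate@(-1, 1) [-y clear] — {base_plate, bearing, bracket, bushing, cap, gear, housing, pin, spacer}
10. flange@(-1, 2) [-x clear] — {base_plate, bearing, bracket, bushing, cap, flange, gear, housing, pin, spacer}

bearing; cap; housing; bushing; spacer; bracket; gear; pin; base_plate; flange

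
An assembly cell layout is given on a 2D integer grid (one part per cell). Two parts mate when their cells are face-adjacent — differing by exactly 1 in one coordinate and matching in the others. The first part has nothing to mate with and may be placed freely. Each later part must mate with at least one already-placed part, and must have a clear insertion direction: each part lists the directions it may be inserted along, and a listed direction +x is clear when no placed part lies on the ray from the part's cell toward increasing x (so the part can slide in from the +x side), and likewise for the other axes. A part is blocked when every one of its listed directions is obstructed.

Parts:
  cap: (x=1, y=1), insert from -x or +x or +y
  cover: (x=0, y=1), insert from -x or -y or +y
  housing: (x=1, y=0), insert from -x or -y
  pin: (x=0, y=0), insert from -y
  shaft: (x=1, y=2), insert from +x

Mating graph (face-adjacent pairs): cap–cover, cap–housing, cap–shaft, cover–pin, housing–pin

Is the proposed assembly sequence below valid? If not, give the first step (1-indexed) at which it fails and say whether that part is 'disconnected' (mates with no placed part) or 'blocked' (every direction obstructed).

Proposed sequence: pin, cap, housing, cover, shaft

Invalid at step 2 (disconnected)

1. pin@(0, 0) [-y clear] — {pin}
2. cap@(1, 1) — no placed neighbour ⇒ disconnected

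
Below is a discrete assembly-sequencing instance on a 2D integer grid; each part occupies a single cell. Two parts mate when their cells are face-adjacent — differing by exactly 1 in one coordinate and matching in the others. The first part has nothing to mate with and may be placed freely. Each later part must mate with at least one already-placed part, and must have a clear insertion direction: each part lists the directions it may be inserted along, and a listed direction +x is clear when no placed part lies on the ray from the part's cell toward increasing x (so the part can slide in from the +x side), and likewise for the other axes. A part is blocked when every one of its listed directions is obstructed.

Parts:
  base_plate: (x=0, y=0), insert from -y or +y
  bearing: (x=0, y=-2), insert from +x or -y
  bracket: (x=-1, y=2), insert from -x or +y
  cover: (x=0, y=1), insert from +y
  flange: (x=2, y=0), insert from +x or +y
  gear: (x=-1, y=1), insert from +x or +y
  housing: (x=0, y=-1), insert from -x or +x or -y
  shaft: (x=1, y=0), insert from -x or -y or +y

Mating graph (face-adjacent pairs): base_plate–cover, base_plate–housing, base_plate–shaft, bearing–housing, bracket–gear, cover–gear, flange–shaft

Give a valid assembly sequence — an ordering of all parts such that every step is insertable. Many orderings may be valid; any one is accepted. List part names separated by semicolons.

1. base_plate@(0, 0) [-y clear] — {base_plate}
2. shaft@(1, 0) [-y clear] — {base_plate, shaft}
3. housing@(0, -1) [-x clear] — {base_plate, housing, shaft}
4. flange@(2, 0) [+x clear] — {base_plate, flange, housing, shaft}
5. bearing@(0, -2) [+x clear] — {base_plate, bearing, flange, housing, shaft}
6. cover@(0, 1) [+y clear] — {base_plate, bearing, cover, flange, housing, shaft}
7. gear@(-1, 1) [+y clear] — {base_plate, bearing, cover, flange, gear, housing, shaft}
8. bracket@(-1, 2) [-x clear] — {base_plate, bearing, bracket, cover, flange, gear, housing, shaft}

base_plate; shaft; housing; flange; bearing; cover; gear; bracket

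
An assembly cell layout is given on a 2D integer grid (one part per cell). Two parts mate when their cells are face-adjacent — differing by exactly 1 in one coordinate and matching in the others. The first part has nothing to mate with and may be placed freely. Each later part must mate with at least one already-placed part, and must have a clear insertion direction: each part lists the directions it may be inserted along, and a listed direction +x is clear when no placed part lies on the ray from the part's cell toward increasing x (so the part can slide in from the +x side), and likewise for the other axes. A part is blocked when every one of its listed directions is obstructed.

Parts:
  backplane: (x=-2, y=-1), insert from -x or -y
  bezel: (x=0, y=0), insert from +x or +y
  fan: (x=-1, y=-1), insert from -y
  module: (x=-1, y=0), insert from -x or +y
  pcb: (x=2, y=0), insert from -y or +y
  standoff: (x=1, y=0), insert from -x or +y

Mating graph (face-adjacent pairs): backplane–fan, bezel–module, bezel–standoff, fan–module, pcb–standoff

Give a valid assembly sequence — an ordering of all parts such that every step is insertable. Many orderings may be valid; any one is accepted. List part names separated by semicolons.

1. standoff@(1, 0) [-x clear] — {standoff}
2. pcb@(2, 0) [-y clear] — {pcb, standoff}
3. bezel@(0, 0) [+y clear] — {bezel, pcb, standoff}
4. module@(-1, 0) [-x clear] — {bezel, module, pcb, standoff}
5. fan@(-1, -1) [-y clear] — {bezel, fan, module, pcb, standoff}
6. backplane@(-2, -1) [-x clear] — {backplane, bezel, fan, module, pcb, standoff}

standoff; pcb; bezel; module; fan; backplane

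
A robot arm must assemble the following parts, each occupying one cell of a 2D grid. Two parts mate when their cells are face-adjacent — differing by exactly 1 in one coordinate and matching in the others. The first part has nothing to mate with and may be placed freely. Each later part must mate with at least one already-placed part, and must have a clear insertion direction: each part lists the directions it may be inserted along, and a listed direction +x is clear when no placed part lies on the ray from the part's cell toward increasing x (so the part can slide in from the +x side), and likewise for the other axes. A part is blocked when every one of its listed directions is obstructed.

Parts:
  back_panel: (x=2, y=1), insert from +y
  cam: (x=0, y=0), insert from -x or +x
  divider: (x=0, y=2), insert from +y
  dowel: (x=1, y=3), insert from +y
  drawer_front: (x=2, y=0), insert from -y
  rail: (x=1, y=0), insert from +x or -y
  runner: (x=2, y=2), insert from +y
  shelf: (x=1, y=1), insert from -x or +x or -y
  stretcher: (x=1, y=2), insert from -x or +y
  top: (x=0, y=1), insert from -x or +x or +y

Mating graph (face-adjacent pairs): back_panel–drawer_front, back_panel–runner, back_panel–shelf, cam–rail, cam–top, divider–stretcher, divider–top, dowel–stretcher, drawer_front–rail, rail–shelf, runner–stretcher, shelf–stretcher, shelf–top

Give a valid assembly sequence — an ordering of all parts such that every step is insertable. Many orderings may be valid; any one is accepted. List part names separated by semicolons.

1. stretcher@(1, 2) [-x clear] — {stretcher}
2. divider@(0, 2) [+y clear] — {divider, stretcher}
3. shelf@(1, 1) [-x clear] — {divider, shelf, stretcher}
4. dowel@(1, 3) [+y clear] — {divider, dowel, shelf, stretcher}
5. rail@(1, 0) [+x clear] — {divider, dowel, rail, shelf, stretcher}
6. drawer_front@(2, 0) [-y clear] — {divider, dowel, drawer_front, rail, shelf, stretcher}
7. cam@(0, 0) [-x clear] — {cam, divider, dowel, drawer_front, rail, shelf, stretcher}
8. back_panel@(2, 1) [+y clear] — {back_panel, cam, divider, dowel, drawer_front, rail, shelf, stretcher}
9. runner@(2, 2) [+y clear] — {back_panel, cam, divider, dowel, drawer_front, rail, runner, shelf, stretcher}
10. top@(0, 1) [-x clear] — {back_panel, cam, divider, dowel, drawer_front, rail, runner, shelf, stretcher, top}

stretcher; divider; shelf; dowel; rail; drawer_front; cam; back_panel; runner; top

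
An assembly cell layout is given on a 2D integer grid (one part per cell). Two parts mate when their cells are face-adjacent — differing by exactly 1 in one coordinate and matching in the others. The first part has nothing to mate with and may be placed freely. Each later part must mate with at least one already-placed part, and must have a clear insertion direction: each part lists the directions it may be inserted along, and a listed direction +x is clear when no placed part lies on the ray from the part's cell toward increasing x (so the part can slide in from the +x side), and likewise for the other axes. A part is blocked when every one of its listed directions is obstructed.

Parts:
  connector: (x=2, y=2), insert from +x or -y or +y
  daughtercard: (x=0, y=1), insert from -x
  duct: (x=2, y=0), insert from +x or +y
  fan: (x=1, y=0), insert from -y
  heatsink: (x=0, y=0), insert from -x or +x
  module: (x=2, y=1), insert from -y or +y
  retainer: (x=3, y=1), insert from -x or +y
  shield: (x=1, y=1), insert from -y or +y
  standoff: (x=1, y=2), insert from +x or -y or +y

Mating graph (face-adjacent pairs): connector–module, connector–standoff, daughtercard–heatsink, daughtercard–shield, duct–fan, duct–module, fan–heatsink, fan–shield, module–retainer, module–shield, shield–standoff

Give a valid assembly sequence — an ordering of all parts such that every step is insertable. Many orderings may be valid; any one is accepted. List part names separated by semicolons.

1. heatsink@(0, 0) [-x clear] — {heatsink}
2. fan@(1, 0) [-y clear] — {fan, heatsink}
3. daughtercard@(0, 1) [-x clear] — {daughtercard, fan, heatsink}
4. shield@(1, 1) [+y clear] — {daughtercard, fan, heatsink, shield}
5. standoff@(1, 2) [+x clear] — {daughtercard, fan, heatsink, shield, standoff}
6. connector@(2, 2) [+x clear] — {connector, daughtercard, fan, heatsink, shield, standoff}
7. module@(2, 1) [-y clear] — {connector, daughtercard, fan, heatsink, module, shield, standoff}
8. duct@(2, 0) [+x clear] — {connector, daughtercard, duct, fan, heatsink, module, shield, standoff}
9. retainer@(3, 1) [+y clear] — {connector, daughtercard, duct, fan, heatsink, module, retainer, shield, standoff}

heatsink; fan; daughtercard; shield; standoff; connector; module; duct; retainer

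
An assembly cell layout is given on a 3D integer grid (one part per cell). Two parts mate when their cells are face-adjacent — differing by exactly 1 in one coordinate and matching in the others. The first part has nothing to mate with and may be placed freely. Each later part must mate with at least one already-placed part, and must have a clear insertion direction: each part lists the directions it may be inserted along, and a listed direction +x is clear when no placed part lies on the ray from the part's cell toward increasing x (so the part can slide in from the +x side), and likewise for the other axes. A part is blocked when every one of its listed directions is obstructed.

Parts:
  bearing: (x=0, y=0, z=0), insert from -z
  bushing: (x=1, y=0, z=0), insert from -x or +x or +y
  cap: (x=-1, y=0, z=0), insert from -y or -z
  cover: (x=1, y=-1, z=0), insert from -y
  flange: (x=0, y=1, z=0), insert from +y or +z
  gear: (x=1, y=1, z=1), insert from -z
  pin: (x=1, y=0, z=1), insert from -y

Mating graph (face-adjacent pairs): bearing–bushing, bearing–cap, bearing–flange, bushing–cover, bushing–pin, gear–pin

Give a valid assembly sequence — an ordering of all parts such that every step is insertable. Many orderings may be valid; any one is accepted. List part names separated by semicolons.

cover; bushing; bearing; flange; cap; pin; gear

1. cover@(1, -1, 0) [-y clear] — {cover}
2. bushing@(1, 0, 0) [-x clear] — {bushing, cover}
3. bearing@(0, 0, 0) [-z clear] — {bearing, bushing, cover}
4. flange@(0, 1, 0) [+y clear] — {bearing, bushing, cover, flange}
5. cap@(-1, 0, 0) [-y clear] — {bearing, bushing, cap, cover, flange}
6. pin@(1, 0, 1) [-y clear] — {bearing, bushing, cap, cover, flange, pin}
7. gear@(1, 1, 1) [-z clear] — {bearing, bushing, cap, cover, flange, gear, pin}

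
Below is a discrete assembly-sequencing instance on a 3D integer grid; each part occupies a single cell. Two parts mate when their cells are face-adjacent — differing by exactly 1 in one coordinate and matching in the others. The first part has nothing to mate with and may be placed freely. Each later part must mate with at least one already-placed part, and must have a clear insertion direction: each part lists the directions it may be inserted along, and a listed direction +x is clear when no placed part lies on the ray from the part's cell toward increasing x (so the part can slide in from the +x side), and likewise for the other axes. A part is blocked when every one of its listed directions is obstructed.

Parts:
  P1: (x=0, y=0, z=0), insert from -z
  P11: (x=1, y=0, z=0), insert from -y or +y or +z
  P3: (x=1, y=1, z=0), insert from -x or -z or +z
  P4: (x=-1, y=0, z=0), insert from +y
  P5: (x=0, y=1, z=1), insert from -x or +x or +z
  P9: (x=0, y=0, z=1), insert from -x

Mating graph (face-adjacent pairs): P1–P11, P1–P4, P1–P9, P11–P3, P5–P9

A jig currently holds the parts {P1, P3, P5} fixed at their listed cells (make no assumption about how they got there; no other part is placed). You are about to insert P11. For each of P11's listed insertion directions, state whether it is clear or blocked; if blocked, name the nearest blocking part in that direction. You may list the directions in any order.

-y: ray from P11(1, 0, 0) has no placed part ⇒ clear
+y: nearest on ray is P3@(1, 1, 0) ⇒ blocked
+z: ray from P11(1, 0, 0) has no placed part ⇒ clear

+y: blocked by P3; +z: clear; -y: clear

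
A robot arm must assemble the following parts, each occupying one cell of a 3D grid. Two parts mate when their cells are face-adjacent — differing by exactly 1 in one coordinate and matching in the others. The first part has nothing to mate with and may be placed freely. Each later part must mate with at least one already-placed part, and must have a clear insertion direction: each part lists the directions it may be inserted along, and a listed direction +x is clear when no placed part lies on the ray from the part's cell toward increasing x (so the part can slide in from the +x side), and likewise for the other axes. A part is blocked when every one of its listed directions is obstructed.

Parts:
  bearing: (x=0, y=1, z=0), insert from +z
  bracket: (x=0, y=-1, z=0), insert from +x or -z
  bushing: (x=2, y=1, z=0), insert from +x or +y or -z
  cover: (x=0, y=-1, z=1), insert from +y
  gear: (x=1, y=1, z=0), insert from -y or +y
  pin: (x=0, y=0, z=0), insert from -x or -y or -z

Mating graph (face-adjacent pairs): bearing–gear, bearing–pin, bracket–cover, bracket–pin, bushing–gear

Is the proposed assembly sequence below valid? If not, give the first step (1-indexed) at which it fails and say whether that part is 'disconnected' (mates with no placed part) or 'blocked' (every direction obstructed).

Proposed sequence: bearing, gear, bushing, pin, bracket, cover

1. bearing@(0, 1, 0) [+z clear] — {bearing}
2. gear@(1, 1, 0) [-y clear] — {bearing, gear}
3. bushing@(2, 1, 0) [+x clear] — {bearing, bushing, gear}
4. pin@(0, 0, 0) [-x clear] — {bearing, bushing, gear, pin}
5. bracket@(0, -1, 0) [+x clear] — {bearing, bracket, bushing, gear, pin}
6. cover@(0, -1, 1) [+y clear] — {bearing, bracket, bushing, cover, gear, pin}

Valid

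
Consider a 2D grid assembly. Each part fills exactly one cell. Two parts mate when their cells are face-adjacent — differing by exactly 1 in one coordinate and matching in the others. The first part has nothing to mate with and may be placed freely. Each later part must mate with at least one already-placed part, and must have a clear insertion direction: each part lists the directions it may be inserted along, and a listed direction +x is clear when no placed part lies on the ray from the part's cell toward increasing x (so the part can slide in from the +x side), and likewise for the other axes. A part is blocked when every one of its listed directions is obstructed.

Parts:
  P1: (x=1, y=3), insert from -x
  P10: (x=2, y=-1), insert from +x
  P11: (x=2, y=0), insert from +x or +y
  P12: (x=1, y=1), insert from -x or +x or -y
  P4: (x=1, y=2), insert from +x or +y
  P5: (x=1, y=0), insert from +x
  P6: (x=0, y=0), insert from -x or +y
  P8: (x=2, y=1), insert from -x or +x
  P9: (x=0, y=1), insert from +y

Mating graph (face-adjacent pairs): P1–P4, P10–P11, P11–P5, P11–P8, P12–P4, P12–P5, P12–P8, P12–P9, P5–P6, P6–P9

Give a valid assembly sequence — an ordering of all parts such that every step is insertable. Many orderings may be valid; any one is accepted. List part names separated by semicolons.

P5; P12; P4; P1; P8; P11; P10; P6; P9

1. P5@(1, 0) [+x clear] — {P5}
2. P12@(1, 1) [-x clear] — {P12, P5}
3. P4@(1, 2) [+x clear] — {P12, P4, P5}
4. P1@(1, 3) [-x clear] — {P1, P12, P4, P5}
5. P8@(2, 1) [+x clear] — {P1, P12, P4, P5, P8}
6. P11@(2, 0) [+x clear] — {P1, P11, P12, P4, P5, P8}
7. P10@(2, -1) [+x clear] — {P1, P10, P11, P12, P4, P5, P8}
8. P6@(0, 0) [-x clear] — {P1, P10, P11, P12, P4, P5, P6, P8}
9. P9@(0, 1) [+y clear] — {P1, P10, P11, P12, P4, P5, P6, P8, P9}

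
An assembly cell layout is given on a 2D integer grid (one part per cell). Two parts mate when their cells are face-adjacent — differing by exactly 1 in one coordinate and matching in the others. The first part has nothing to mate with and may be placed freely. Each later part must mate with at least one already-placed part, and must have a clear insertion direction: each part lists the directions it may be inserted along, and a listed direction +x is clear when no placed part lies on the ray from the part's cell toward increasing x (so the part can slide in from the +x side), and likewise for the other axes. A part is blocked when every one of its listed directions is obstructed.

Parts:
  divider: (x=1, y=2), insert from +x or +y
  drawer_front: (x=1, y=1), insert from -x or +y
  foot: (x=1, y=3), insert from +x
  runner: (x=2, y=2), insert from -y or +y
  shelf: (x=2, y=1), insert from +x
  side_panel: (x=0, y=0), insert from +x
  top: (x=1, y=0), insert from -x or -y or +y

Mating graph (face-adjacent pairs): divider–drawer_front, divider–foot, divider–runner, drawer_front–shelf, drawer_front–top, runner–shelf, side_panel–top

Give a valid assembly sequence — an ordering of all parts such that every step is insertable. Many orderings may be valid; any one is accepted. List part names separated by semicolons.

side_panel; top; drawer_front; shelf; runner; divider; foot

1. side_panel@(0, 0) [+x clear] — {side_panel}
2. top@(1, 0) [-y clear] — {side_panel, top}
3. drawer_front@(1, 1) [-x clear] — {drawer_front, side_panel, top}
4. shelf@(2, 1) [+x clear] — {drawer_front, shelf, side_panel, top}
5. runner@(2, 2) [+y clear] — {drawer_front, runner, shelf, side_panel, top}
6. divider@(1, 2) [+y clear] — {divider, drawer_front, runner, shelf, side_panel, top}
7. foot@(1, 3) [+x clear] — {divider, drawer_front, foot, runner, shelf, side_panel, top}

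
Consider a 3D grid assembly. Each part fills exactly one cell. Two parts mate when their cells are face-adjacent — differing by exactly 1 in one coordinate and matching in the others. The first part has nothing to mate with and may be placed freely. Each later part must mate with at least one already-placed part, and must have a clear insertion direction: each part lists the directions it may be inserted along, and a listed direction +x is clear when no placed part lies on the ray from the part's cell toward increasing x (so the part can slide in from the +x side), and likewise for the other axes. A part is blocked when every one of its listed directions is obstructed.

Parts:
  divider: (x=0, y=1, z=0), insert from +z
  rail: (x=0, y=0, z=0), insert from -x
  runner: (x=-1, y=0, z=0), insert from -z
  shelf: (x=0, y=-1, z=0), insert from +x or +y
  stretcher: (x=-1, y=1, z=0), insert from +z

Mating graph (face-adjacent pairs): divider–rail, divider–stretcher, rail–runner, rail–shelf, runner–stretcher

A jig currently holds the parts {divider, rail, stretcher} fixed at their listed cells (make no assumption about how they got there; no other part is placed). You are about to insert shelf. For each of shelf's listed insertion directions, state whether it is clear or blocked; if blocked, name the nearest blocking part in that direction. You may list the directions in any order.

+x: ray from shelf(0, -1, 0) has no placed part ⇒ clear
+y: nearest on ray is rail@(0, 0, 0) ⇒ blocked

+x: clear; +y: blocked by rail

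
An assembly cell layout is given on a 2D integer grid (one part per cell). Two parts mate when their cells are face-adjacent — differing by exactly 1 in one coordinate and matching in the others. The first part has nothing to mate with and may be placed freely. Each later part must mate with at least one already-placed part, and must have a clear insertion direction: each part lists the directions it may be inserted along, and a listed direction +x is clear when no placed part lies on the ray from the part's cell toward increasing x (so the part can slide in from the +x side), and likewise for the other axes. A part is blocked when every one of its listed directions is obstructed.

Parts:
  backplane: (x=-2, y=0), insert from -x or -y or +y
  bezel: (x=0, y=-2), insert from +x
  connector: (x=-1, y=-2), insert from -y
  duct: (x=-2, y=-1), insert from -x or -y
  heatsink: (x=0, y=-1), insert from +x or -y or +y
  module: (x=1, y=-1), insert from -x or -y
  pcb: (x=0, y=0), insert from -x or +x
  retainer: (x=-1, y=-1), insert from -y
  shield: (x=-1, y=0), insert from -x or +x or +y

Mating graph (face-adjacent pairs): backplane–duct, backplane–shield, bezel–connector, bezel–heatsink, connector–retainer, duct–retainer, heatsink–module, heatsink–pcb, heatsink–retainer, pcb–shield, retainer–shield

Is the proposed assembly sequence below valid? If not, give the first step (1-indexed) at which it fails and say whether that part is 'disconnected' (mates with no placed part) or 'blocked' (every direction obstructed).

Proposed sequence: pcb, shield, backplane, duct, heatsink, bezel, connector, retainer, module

1. pcb@(0, 0) [-x clear] — {pcb}
2. shield@(-1, 0) [-x clear] — {pcb, shield}
3. backplane@(-2, 0) [-x clear] — {backplane, pcb, shield}
4. duct@(-2, -1) [-x clear] — {backplane, duct, pcb, shield}
5. heatsink@(0, -1) [+x clear] — {backplane, duct, heatsink, pcb, shield}
6. bezel@(0, -2) [+x clear] — {backplane, bezel, duct, heatsink, pcb, shield}
7. connector@(-1, -2) [-y clear] — {backplane, bezel, connector, duct, heatsink, pcb, shield}
8. retainer@(-1, -1) — -y all obstructed ⇒ blocked

Invalid at step 8 (blocked)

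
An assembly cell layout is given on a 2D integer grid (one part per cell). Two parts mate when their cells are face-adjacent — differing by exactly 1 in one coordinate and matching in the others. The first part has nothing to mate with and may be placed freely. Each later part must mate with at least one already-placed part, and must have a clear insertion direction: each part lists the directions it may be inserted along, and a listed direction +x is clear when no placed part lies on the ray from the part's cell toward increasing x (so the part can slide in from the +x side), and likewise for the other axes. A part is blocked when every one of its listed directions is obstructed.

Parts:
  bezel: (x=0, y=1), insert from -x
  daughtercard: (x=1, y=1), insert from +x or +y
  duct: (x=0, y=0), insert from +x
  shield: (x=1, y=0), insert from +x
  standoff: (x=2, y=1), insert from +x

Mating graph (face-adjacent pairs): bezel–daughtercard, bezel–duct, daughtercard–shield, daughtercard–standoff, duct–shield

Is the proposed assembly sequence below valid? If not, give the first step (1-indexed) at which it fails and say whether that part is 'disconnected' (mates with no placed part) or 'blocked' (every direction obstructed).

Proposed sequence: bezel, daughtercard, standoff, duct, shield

Valid

1. bezel@(0, 1) [-x clear] — {bezel}
2. daughtercard@(1, 1) [+x clear] — {bezel, daughtercard}
3. standoff@(2, 1) [+x clear] — {bezel, daughtercard, standoff}
4. duct@(0, 0) [+x clear] — {bezel, daughtercard, duct, standoff}
5. shield@(1, 0) [+x clear] — {bezel, daughtercard, duct, shield, standoff}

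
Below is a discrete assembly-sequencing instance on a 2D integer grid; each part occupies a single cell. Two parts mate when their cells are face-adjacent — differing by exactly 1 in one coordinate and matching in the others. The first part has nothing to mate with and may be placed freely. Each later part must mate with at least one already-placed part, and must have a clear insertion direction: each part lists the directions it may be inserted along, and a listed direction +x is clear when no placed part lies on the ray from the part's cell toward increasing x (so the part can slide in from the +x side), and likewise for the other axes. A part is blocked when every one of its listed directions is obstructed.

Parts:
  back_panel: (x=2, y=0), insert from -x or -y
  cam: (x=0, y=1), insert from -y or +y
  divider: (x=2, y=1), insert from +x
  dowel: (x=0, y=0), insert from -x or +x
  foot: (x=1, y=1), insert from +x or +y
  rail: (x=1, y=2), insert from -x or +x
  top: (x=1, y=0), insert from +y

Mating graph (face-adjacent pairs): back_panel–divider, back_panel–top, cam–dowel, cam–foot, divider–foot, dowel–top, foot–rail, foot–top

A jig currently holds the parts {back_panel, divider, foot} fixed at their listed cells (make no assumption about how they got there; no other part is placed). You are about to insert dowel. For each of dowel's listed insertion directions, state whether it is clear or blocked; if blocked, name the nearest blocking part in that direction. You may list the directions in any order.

+x: blocked by back_panel; -x: clear

-x: ray from dowel(0, 0) has no placed part ⇒ clear
+x: nearest on ray is back_panel@(2, 0) ⇒ blocked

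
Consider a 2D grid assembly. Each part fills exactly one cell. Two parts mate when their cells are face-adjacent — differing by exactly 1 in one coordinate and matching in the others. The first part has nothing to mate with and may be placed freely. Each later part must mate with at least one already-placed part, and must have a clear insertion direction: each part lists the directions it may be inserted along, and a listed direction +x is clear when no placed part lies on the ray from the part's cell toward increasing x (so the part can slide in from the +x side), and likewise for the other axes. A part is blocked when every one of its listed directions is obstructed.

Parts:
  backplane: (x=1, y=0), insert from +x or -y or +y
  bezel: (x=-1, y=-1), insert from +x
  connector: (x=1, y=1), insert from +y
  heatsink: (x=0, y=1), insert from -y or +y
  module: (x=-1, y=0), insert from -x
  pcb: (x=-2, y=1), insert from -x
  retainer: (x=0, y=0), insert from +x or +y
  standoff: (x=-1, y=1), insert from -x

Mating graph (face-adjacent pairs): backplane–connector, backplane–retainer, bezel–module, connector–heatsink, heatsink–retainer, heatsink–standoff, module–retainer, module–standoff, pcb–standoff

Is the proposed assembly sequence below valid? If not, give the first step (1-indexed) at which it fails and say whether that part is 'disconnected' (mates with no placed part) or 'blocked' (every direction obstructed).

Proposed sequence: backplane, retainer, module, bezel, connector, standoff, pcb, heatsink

1. backplane@(1, 0) [+x clear] — {backplane}
2. retainer@(0, 0) [+y clear] — {backplane, retainer}
3. module@(-1, 0) [-x clear] — {backplane, module, retainer}
4. bezel@(-1, -1) [+x clear] — {backplane, bezel, module, retainer}
5. connector@(1, 1) [+y clear] — {backplane, bezel, connector, module, retainer}
6. standoff@(-1, 1) [-x clear] — {backplane, bezel, connector, module, retainer, standoff}
7. pcb@(-2, 1) [-x clear] — {backplane, bezel, connector, module, pcb, retainer, standoff}
8. heatsink@(0, 1) [+y clear] — {backplane, bezel, connector, heatsink, module, pcb, retainer, standoff}

Valid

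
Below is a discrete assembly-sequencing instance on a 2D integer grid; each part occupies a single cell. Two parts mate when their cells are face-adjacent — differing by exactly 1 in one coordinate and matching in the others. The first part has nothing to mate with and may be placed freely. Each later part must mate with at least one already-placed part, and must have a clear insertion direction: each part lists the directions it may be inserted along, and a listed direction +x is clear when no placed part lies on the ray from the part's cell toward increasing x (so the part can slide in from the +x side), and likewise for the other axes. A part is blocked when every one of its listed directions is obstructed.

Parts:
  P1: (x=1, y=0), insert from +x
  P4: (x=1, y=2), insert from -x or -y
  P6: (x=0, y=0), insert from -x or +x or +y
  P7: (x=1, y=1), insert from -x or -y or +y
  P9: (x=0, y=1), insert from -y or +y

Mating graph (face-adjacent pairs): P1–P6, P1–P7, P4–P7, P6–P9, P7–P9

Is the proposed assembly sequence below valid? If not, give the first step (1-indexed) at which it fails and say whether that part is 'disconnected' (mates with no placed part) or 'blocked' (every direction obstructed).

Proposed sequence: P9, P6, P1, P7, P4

1. P9@(0, 1) [-y clear] — {P9}
2. P6@(0, 0) [-x clear] — {P6, P9}
3. P1@(1, 0) [+x clear] — {P1, P6, P9}
4. P7@(1, 1) [+y clear] — {P1, P6, P7, P9}
5. P4@(1, 2) [-x clear] — {P1, P4, P6, P7, P9}

Valid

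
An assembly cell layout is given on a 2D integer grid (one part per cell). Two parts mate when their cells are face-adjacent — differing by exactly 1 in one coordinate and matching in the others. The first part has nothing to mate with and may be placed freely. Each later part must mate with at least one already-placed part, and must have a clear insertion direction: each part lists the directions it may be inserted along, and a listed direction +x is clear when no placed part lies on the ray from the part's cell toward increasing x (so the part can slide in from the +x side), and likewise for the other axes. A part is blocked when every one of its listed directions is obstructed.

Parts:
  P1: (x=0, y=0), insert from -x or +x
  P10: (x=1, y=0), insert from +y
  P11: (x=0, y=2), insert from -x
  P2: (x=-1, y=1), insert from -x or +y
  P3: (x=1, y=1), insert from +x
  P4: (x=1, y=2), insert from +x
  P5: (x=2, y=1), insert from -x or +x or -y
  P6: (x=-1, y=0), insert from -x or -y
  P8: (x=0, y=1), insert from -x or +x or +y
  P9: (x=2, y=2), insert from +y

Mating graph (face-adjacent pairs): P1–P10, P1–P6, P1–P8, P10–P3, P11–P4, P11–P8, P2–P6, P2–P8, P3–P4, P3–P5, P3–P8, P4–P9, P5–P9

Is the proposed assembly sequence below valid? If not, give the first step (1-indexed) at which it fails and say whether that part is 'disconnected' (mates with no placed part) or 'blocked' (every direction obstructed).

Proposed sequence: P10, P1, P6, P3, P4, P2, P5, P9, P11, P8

1. P10@(1, 0) [+y clear] — {P10}
2. P1@(0, 0) [-x clear] — {P1, P10}
3. P6@(-1, 0) [-x clear] — {P1, P10, P6}
4. P3@(1, 1) [+x clear] — {P1, P10, P3, P6}
5. P4@(1, 2) [+x clear] — {P1, P10, P3, P4, P6}
6. P2@(-1, 1) [-x clear] — {P1, P10, P2, P3, P4, P6}
7. P5@(2, 1) [+x clear] — {P1, P10, P2, P3, P4, P5, P6}
8. P9@(2, 2) [+y clear] — {P1, P10, P2, P3, P4, P5, P6, P9}
9. P11@(0, 2) [-x clear] — {P1, P10, P11, P2, P3, P4, P5, P6, P9}
10. P8@(0, 1) — -x/+x/+y all obstructed ⇒ blocked

Invalid at step 10 (blocked)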